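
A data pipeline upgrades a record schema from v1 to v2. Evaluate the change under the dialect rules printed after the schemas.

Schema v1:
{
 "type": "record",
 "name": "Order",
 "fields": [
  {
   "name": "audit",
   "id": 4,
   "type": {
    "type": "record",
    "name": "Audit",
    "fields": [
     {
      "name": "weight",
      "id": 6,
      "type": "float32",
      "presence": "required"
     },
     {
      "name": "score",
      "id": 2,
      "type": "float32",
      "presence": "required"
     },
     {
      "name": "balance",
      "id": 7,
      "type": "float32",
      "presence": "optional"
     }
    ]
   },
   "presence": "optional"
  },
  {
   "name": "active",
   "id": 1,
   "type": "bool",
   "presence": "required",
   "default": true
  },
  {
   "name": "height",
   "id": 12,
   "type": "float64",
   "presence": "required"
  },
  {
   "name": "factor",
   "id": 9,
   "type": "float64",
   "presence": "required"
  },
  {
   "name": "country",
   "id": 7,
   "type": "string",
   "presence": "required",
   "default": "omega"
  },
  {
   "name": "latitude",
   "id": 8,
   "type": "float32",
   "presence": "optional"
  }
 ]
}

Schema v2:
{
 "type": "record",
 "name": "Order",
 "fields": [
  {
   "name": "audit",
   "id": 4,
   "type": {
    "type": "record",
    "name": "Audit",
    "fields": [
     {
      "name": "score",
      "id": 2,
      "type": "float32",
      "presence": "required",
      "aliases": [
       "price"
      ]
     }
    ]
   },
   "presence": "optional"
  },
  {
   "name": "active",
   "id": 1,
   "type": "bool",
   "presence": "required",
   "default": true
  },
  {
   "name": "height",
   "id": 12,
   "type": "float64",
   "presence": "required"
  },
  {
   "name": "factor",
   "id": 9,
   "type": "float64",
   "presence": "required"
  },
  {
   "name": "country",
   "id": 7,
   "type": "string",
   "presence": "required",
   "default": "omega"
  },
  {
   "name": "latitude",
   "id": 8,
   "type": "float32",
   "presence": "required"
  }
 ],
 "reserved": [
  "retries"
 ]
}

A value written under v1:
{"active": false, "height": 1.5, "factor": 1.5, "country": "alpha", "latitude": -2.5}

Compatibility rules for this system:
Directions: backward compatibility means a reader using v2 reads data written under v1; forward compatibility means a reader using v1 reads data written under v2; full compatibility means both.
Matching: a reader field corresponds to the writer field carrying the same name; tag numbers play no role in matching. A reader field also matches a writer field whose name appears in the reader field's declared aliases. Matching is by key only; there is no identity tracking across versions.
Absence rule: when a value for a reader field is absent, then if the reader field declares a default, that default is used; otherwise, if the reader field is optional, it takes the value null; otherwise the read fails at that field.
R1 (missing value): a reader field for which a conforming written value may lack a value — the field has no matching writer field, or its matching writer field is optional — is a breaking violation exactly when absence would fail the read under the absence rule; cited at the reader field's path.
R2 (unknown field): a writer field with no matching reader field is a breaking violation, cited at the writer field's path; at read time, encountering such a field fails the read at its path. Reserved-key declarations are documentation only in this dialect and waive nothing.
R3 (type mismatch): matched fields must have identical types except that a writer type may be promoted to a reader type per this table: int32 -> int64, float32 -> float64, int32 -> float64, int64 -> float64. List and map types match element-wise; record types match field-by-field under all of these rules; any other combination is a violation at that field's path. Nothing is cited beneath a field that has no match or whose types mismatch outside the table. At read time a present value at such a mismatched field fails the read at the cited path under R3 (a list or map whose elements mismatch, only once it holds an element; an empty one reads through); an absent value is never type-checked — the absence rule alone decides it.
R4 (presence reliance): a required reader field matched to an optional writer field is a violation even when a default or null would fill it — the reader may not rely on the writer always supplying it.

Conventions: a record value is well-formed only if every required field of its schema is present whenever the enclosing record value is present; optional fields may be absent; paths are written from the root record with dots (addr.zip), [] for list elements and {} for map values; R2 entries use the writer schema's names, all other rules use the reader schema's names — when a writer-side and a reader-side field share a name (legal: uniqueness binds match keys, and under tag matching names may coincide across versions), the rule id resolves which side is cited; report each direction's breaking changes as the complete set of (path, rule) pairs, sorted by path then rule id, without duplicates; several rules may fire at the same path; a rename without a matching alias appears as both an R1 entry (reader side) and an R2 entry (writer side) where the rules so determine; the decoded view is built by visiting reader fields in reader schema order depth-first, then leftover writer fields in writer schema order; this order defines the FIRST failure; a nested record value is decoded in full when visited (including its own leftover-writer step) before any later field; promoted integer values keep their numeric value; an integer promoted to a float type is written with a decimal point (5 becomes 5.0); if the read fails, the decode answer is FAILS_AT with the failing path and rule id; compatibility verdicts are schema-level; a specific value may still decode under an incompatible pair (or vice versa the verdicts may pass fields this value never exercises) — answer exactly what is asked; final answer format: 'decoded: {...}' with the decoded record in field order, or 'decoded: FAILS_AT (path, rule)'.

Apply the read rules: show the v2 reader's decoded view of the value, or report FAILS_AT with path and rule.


in Order below, arrows point writer -> reader
decode (reader v2):
  audit := null (not supplied -> null)
  active := false
  height := 1.5
  factor := 1.5
  country := "alpha"
  latitude := -2.5
  => decoded: {"audit": null, "active": false, "height": 1.5, "factor": 1.5, "country": "alpha", "latitude": -2.5}
checking off the Order differences that do not matter here:
  field latitude in record Order: optional changed to required -> matters for Order compatibility verdicts, not for this value's decode
  removed field balance from record Audit -> matters for Order compatibility verdicts, not for this value's decode
  removed field weight from record Audit -> matters for Order compatibility verdicts, not for this value's decode

decoded: {"audit": null, "active": false, "height": 1.5, "factor": 1.5, "country": "alpha", "latitude": -2.5}


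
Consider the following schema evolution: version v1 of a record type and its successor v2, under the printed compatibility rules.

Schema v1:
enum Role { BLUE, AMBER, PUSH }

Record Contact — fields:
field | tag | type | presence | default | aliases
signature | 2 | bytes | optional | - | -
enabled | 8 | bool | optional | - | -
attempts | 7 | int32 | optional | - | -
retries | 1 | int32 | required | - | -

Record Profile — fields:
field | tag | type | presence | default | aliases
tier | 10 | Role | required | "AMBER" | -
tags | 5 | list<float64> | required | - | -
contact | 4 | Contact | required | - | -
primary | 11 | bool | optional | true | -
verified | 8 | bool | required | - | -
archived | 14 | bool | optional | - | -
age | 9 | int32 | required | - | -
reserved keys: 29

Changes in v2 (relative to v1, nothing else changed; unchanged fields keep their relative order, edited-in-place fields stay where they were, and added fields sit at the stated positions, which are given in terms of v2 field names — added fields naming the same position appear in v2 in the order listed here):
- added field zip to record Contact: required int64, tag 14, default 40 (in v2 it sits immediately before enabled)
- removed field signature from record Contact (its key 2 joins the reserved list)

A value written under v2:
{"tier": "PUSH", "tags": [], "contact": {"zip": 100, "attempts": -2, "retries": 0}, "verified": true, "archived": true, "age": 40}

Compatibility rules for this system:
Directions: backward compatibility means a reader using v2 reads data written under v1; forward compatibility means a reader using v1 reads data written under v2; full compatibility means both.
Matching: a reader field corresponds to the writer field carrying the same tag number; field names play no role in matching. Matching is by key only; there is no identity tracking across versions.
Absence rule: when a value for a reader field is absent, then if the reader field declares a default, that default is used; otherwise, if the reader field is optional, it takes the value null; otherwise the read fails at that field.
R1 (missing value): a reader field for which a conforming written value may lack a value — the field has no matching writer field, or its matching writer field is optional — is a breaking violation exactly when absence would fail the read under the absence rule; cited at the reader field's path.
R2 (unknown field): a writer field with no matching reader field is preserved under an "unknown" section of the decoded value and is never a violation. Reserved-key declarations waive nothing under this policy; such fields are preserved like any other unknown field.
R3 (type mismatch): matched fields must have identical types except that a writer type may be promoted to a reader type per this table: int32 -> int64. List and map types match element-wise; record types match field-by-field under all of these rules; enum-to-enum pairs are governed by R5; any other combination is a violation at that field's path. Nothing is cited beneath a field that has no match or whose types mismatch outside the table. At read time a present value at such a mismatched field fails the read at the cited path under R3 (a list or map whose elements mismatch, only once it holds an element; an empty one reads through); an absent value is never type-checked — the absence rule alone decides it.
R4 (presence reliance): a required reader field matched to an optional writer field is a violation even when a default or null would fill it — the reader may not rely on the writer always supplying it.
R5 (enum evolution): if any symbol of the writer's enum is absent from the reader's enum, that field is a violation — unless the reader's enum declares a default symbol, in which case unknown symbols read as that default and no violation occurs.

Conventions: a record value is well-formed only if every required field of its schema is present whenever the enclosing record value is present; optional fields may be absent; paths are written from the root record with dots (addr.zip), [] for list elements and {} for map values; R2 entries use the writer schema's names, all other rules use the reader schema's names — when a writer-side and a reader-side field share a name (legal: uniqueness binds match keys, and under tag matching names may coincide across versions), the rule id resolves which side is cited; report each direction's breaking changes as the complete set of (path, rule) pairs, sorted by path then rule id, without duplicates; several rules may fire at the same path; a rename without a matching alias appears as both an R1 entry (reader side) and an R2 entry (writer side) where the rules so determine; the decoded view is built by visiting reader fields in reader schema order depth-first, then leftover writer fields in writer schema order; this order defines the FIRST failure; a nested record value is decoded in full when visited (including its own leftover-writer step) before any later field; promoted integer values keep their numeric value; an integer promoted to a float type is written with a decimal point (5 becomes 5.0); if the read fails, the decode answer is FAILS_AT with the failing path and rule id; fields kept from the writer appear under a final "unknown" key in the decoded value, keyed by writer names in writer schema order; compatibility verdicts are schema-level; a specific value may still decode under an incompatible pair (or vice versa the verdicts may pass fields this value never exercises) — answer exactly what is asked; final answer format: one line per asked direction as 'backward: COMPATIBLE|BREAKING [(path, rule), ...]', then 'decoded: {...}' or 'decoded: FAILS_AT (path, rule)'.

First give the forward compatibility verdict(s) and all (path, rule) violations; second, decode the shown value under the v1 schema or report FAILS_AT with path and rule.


in Profile below, arrows point writer -> reader
forward on Profile — v1 reading data written by v2:
  tier <- tier (Role -> Role, writer required)
  tags <- tags (list<float64> -> list<float64>, writer required)
  contact <- contact (Contact -> Contact, writer required)
  primary <- primary (bool -> bool, writer optional)
  verified <- verified (bool -> bool, writer required)
  archived <- archived (bool -> bool, writer optional)
  age <- age (int32 -> int32, writer required)
  contact.signature: no writer match
  contact.enabled <- contact.enabled (bool -> bool, writer optional)
  contact.attempts <- contact.attempts (int32 -> int32, writer optional)
  contact.retries <- contact.retries (int32 -> int32, writer required)
  leftover writer field: contact.zip
  => no violations; forward on Profile: COMPATIBLE
decoding the Profile value with the v1 reader:
  tier := "PUSH"
  tags := []
  contact.signature := null (absent, optional -> null)
  contact.enabled := null (absent, optional -> null)
  contact.attempts := -2
  contact.retries := 0
  writer contact.zip: kept under "unknown"
  primary := true (absent -> default)
  verified := true
  archived := true
  age := 40
  => decoded: {"tier": "PUSH", "tags": [], "contact": {"signature": null, "enabled": null, "attempts": -2, "retries": 0, "unknown": {"zip": 100}}, "primary": true, "verified": true, "archived": true, "age": 40}
diffs on Profile not affecting the asked answer:
  removed field signature from record Contact (its key 2 joins the reserved list) -> fires no rule on Profile, leaving the asked answer as it is

forward: COMPATIBLE []; decoded: {"tier": "PUSH", "tags": [], "contact": {"signature": null, "enabled": null, "attempts": -2, "retries": 0, "unknown": {"zip": 100}}, "primary": true, "verified": true, "archived": true, "age": 40}


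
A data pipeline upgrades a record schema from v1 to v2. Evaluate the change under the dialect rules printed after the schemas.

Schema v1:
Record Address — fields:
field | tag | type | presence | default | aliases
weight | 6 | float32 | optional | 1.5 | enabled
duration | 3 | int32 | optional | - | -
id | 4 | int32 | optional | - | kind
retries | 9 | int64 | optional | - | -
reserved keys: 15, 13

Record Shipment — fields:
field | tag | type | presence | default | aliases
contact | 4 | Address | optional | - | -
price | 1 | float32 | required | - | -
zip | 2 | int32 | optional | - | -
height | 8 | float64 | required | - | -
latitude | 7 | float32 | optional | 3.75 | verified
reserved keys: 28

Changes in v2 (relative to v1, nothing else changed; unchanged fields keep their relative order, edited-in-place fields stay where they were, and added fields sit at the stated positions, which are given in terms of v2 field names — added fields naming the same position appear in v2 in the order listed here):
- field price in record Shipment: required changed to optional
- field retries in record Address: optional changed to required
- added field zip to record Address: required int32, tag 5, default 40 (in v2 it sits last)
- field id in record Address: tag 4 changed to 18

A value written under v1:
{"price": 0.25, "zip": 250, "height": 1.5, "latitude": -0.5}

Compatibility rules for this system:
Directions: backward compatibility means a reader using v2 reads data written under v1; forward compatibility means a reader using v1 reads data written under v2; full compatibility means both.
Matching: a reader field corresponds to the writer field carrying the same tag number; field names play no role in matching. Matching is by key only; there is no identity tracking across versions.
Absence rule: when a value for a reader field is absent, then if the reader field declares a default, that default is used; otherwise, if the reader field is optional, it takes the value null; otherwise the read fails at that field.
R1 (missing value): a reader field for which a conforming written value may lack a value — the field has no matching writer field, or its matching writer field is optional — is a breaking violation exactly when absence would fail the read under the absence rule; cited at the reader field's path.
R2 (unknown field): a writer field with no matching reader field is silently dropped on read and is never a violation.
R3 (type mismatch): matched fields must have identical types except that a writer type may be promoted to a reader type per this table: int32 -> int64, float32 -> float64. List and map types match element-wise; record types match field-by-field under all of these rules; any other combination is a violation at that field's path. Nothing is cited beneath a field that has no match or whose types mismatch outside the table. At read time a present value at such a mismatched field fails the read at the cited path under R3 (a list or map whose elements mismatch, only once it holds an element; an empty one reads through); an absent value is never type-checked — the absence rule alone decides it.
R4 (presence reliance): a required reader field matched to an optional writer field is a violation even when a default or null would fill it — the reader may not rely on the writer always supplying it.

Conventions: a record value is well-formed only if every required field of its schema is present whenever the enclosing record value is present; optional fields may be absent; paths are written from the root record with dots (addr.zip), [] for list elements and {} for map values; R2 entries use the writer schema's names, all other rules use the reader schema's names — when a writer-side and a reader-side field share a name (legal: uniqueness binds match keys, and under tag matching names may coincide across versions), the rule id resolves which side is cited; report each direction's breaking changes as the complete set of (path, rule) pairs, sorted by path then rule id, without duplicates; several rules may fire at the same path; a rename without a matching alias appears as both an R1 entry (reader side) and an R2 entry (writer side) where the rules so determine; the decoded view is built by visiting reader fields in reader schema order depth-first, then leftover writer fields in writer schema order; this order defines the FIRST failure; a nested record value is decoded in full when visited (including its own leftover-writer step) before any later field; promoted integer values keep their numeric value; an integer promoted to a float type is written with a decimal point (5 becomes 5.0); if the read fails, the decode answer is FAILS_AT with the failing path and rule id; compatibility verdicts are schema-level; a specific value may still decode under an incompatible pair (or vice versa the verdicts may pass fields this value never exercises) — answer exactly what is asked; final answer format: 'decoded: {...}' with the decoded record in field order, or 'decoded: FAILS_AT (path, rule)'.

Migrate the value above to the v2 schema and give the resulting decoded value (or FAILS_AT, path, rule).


the writer's type comes first in each Shipment pair
decode (reader v2):
  contact := null (not supplied -> null)
  price := 0.25
  zip := 250
  height := 1.5
  latitude := -0.5
  => decoded: {"contact": null, "price": 0.25, "zip": 250, "height": 1.5, "latitude": -0.5}
remaining Shipment differences; none change what is asked:
  field price in record Shipment: required changed to optional -> changes Shipment's schema-level verdicts only — the decode of this value is the same
  field retries in record Address: optional changed to required -> changes Shipment's schema-level verdicts only — the decode of this value is the same
  added field zip to record Address: required int32, tag 5, default 40 (in v2 it sits last) -> inert under this dialect — no rule fires on Shipment and the result does not move
  field id in record Address: tag 4 changed to 18 -> inert under this dialect — no rule fires on Shipment and the result does not move

decoded: {"contact": null, "price": 0.25, "zip": 250, "height": 1.5, "latitude": -0.5}


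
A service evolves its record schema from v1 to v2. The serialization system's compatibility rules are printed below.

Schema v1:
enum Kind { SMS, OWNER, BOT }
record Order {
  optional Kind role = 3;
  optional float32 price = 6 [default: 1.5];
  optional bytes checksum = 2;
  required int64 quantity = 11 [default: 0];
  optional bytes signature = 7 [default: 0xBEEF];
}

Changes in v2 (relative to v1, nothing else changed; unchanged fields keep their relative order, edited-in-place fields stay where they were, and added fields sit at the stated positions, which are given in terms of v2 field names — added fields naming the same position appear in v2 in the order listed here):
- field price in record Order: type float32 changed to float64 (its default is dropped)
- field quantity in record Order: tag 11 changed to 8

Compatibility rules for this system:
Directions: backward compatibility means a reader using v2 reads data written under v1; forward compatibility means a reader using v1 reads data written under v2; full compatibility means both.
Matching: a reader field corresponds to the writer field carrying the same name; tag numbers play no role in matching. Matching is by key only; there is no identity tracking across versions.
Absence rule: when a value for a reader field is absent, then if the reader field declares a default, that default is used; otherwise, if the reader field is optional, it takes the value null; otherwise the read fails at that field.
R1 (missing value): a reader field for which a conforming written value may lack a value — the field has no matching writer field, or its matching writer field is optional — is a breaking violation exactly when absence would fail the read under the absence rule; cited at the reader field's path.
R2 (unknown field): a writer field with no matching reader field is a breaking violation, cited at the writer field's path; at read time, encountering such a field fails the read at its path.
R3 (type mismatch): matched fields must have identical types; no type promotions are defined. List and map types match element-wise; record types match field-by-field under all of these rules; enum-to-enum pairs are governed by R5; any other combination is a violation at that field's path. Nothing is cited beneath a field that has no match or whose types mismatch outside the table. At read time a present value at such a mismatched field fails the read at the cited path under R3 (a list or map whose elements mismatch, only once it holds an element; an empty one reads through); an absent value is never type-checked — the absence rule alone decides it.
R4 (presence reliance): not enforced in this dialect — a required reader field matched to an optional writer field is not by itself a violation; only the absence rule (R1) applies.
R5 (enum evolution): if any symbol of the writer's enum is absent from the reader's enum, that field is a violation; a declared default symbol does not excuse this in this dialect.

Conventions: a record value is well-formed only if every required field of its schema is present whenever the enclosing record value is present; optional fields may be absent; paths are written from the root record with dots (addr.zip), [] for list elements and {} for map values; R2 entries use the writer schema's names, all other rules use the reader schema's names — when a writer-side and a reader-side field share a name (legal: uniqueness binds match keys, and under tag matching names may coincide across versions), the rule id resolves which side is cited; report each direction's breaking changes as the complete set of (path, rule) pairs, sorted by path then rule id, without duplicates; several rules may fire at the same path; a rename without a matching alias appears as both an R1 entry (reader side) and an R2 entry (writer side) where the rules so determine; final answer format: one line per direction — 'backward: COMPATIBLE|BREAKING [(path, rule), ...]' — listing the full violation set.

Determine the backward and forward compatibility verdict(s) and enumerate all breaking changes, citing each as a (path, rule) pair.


backward: BREAKING [(price, R3)]; forward: BREAKING [(price, R3)]

the writer's type comes first in each Order pair
backward pass over Order, reader schema v2, writer schema v1:
  Kind -> Kind, writer optional: role aligns to role
  float32 -> float64, writer optional: price aligns to price
  bytes -> bytes, writer optional: checksum aligns to checksum
  int64 -> int64, writer required: quantity aligns to quantity
  bytes -> bytes, writer optional: signature aligns to signature
  violation R3 at price
  => 1 violation(s): backward is BREAKING for Order
forward pass over Order, reader schema v1, writer schema v2:
  Kind -> Kind, writer optional: role aligns to role
  float64 -> float32, writer optional: price aligns to price
  bytes -> bytes, writer optional: checksum aligns to checksum
  int64 -> int64, writer required: quantity aligns to quantity
  bytes -> bytes, writer optional: signature aligns to signature
  violation R3 at price
  => 1 violation(s): forward is BREAKING for Order


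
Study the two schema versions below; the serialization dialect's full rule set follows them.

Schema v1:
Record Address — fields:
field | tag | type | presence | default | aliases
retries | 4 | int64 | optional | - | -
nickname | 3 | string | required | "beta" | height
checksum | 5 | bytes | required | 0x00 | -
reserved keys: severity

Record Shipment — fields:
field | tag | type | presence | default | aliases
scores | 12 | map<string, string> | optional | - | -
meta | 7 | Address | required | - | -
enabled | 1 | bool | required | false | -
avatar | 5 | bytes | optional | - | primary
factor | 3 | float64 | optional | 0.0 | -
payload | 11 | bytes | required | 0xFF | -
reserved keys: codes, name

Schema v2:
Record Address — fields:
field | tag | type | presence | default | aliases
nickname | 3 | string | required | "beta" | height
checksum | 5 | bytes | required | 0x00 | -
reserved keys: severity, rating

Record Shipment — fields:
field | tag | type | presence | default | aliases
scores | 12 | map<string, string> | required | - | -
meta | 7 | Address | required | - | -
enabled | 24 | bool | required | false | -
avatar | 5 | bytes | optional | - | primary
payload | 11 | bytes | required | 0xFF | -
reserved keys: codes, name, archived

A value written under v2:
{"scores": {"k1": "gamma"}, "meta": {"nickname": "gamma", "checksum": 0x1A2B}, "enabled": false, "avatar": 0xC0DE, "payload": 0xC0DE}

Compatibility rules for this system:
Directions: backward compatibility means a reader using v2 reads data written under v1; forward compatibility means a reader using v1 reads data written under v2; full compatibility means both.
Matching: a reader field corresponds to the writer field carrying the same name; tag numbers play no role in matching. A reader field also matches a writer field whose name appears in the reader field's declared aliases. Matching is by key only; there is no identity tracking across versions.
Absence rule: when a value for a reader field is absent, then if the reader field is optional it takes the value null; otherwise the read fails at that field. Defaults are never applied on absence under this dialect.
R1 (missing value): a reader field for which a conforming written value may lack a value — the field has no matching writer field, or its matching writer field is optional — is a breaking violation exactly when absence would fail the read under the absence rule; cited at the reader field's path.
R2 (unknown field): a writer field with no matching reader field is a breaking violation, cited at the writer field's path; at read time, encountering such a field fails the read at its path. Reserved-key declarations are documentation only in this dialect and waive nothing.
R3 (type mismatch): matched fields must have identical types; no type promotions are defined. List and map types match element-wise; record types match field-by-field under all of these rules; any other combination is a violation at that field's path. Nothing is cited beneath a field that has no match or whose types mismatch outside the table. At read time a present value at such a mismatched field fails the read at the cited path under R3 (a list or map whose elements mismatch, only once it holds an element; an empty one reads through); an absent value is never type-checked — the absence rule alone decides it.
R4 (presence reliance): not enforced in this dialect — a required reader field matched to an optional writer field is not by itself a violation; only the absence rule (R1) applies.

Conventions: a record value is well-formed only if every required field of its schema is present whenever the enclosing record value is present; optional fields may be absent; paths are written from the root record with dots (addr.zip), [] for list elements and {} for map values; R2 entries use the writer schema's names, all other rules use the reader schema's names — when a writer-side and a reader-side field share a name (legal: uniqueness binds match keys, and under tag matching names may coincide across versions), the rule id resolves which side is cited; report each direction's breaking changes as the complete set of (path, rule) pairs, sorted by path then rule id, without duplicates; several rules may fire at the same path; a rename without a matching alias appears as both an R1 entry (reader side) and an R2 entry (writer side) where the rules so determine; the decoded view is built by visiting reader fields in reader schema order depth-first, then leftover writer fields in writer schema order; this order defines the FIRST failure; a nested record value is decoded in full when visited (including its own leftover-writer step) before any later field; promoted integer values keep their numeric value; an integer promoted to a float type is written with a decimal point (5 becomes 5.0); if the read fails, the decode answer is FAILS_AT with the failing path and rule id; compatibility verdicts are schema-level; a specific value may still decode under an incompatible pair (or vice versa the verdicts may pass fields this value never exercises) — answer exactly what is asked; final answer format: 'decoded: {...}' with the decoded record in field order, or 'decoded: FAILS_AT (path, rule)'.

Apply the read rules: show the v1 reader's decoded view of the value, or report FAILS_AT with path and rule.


decoded: {"scores": {"k1": "gamma"}, "meta": {"retries": null, "nickname": "gamma", "checksum": 0x1A2B}, "enabled": false, "avatar": 0xC0DE, "factor": null, "payload": 0xC0DE}

each type pair in Shipment: writer, then reader
decoding the Shipment value with the v1 reader:
  scores := {"k1": "gamma"}
  meta.retries := null (not supplied -> null)
  meta.nickname := "gamma"
  meta.checksum := 0x1A2B
  enabled := false
  avatar := 0xC0DE
  factor := null (not supplied -> null)
  payload := 0xC0DE
  => decoded: {"scores": {"k1": "gamma"}, "meta": {"retries": null, "nickname": "gamma", "checksum": 0x1A2B}, "enabled": false, "avatar": 0xC0DE, "factor": null, "payload": 0xC0DE}
checking off the Shipment differences that do not matter here:
  removed field factor from record Shipment -> schema-level compatibility only; this Shipment value's decode is unchanged
  field scores in record Shipment: optional changed to required -> schema-level compatibility only; this Shipment value's decode is unchanged
  removed field retries from record Address -> schema-level compatibility only; this Shipment value's decode is unchanged
  field enabled in record Shipment: tag 1 changed to 24 -> no rule fires on it and the decoded Shipment view is identical with or without it


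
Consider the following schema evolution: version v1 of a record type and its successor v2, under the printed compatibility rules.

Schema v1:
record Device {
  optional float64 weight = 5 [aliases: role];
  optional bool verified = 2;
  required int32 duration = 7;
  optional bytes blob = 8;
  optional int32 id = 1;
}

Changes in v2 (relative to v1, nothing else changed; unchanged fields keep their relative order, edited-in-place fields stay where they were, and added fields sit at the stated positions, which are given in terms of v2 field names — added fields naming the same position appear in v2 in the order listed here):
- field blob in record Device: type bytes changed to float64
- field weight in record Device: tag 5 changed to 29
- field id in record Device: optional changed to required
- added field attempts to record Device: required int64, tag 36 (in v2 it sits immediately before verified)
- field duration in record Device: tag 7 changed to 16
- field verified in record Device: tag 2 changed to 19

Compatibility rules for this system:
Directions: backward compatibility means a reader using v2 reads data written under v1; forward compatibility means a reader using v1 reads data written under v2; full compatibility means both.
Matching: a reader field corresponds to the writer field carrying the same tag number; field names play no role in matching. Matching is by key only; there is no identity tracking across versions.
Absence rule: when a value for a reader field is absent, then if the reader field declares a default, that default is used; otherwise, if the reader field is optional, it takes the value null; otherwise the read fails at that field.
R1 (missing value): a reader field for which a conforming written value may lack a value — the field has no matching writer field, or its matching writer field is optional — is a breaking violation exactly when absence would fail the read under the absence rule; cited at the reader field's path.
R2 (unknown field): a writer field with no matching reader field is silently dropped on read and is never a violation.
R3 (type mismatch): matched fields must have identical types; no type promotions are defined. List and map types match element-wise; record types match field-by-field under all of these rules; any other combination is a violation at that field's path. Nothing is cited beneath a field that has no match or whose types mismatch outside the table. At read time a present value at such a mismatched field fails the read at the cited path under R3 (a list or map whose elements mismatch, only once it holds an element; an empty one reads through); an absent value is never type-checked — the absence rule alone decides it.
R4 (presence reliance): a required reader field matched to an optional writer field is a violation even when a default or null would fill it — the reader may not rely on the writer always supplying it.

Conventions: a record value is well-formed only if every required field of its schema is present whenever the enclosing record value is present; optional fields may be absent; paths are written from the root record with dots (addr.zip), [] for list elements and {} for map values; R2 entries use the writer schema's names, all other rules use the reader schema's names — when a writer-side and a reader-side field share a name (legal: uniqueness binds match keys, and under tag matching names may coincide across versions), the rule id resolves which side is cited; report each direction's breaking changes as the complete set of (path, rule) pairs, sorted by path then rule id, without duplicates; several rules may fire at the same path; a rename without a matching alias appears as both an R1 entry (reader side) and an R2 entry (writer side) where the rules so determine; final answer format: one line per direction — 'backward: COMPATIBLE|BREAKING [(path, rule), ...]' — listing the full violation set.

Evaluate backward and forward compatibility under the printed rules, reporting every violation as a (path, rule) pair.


arrows below run writer -> reader for Device
backward on Device — v2 reading data written by v1:
  weight: no writer match
  attempts: no writer match
  verified: no writer match
  duration: no writer match
  blob: bytes -> float64, writer optional; from blob
  id: int32 -> int32, writer optional; from id
  weight (writer side), unknown to reader
  verified (writer side), unknown to reader
  duration (writer side), unknown to reader
  R1 fires at attempts
  R3 fires at blob
  R1 fires at duration
  R1 fires at id
  R4 fires at id
  backward on Device therefore BREAKING (5)
forward on Device — v1 reading data written by v2:
  weight: no writer match
  verified: no writer match
  duration: no writer match
  blob: float64 -> bytes, writer optional; from blob
  id: int32 -> int32, writer required; from id
  weight (writer side), unknown to reader
  attempts (writer side), unknown to reader
  verified (writer side), unknown to reader
  duration (writer side), unknown to reader
  R3 fires at blob
  R1 fires at duration
  forward on Device therefore BREAKING (2)

backward: BREAKING [(attempts, R1), (blob, R3), (duration, R1), (id, R1), (id, R4)]; forward: BREAKING [(blob, R3), (duration, R1)]


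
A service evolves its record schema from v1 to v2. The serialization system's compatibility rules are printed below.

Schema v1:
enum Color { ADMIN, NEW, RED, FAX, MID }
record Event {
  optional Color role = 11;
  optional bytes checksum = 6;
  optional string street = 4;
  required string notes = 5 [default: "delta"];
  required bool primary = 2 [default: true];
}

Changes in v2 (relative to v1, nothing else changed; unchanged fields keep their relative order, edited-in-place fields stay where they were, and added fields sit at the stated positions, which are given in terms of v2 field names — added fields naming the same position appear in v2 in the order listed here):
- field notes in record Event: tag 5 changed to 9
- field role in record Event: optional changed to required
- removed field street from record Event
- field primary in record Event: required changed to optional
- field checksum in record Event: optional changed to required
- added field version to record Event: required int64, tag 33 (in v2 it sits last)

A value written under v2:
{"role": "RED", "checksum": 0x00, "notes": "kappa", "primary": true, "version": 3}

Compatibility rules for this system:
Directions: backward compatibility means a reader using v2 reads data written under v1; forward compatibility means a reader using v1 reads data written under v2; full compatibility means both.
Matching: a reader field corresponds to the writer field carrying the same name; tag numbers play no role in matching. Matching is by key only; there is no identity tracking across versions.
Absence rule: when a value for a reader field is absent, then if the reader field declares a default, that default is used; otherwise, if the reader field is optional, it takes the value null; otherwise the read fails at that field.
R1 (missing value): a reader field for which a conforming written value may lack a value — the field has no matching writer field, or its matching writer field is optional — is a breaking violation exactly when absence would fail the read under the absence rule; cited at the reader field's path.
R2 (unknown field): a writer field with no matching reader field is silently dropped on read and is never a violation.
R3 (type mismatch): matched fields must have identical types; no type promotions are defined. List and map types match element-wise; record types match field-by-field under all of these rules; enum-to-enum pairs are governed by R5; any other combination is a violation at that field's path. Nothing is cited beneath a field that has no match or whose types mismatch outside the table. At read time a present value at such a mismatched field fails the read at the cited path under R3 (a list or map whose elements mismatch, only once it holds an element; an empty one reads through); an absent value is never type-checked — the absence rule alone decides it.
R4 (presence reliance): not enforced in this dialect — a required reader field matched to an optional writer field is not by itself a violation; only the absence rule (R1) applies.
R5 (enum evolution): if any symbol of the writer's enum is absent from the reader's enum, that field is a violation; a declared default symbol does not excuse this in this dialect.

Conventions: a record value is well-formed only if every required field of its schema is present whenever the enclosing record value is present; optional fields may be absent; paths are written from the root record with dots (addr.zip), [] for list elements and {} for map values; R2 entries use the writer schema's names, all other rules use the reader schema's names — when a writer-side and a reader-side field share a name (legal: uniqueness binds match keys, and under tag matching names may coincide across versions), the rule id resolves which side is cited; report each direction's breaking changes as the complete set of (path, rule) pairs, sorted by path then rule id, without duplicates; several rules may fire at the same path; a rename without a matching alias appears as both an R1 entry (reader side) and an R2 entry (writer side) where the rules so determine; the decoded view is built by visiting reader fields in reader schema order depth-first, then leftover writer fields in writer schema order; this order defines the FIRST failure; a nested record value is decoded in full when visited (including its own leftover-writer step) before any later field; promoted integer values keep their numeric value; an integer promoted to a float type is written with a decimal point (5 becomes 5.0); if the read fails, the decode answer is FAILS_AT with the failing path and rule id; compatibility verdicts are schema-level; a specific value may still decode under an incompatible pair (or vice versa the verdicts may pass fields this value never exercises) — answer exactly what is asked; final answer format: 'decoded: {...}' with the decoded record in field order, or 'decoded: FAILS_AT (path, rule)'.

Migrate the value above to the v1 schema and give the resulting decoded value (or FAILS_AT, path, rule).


decoded: {"role": "RED", "checksum": 0x00, "street": null, "notes": "kappa", "primary": true}

arrows below run writer -> reader for Event
migrating the Event value to v1:
  role := "RED"
  checksum := 0x00
  street := null (absent, optional -> null)
  notes := "kappa"
  primary := true
  writer version: unknown -> dropped
  => decoded: {"role": "RED", "checksum": 0x00, "street": null, "notes": "kappa", "primary": true}
remaining Event differences; none change what is asked:
  field notes in record Event: tag 5 changed to 9 -> no rule fires on it and the decoded Event view is identical with or without it
  field role in record Event: optional changed to required -> matters for Event compatibility verdicts, not for this value's decode
  removed field street from record Event -> no rule fires on it and the decoded Event view is identical with or without it
  field primary in record Event: required changed to optional -> no rule fires on it and the decoded Event view is identical with or without it
  field checksum in record Event: optional changed to required -> matters for Event compatibility verdicts, not for this value's decode
  added field version to record Event: required int64, tag 33 (in v2 it sits last) -> matters for Event compatibility verdicts, not for this value's decode
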